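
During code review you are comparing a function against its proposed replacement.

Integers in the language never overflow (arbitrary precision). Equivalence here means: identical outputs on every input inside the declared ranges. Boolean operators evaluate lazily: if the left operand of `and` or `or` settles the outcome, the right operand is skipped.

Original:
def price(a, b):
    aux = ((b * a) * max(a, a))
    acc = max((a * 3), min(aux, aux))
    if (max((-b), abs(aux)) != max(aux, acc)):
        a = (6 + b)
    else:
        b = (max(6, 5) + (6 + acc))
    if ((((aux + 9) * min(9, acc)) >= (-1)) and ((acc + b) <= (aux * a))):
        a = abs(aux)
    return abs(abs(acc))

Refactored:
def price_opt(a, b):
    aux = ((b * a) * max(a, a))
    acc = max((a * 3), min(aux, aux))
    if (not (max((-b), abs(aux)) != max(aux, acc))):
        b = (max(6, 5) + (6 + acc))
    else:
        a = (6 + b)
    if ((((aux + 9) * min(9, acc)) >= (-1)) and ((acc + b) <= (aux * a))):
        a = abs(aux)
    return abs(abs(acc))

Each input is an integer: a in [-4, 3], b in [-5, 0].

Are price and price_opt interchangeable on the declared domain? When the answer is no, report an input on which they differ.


Reading the diff, among the changes: boolean connective usage differs.
One worked example (a=-4, b=-3) — price: aux := -48 | acc := -12 | (max((-b), abs(aux)) != max(aux, acc)): true | a := 3 | ((((aux + 9) * min(9, acc)) >= (-1)) and ((acc + b) <= (aux * a))): false | result 12; price_opt: aux := -48 | acc := -12 | (not (max((-b), abs(aux)) != max(aux, acc))): false | a := 3 | ((((aux + 9) * min(9, acc)) >= (-1)) and ((acc + b) <= (aux * a))): false | result 12; agreement on 12.
An exhaustive pass over the 48 declared inputs shows identical outputs.
verdict: equivalent


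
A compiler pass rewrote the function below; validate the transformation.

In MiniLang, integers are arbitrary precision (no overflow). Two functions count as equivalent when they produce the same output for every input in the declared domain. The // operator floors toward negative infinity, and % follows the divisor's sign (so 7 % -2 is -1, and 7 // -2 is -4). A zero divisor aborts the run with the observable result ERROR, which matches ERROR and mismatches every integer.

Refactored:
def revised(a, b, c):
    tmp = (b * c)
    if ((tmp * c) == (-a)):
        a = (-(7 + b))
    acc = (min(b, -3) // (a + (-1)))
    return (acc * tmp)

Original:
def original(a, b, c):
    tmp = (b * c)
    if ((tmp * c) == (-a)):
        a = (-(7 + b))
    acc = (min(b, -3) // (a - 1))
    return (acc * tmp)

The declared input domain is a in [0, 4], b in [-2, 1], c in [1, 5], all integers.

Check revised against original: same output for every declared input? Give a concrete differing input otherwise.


The two are interchangeable: arithmetic usage differs, and every declared input agrees.
Spot check at a=2, b=-1, c=5 — original: tmp becomes -5; next ((tmp * c) == (-a)) evaluates to false; next acc becomes -3; next final value 15. revised: tmp becomes -5; next ((tmp * c) == (-a)) evaluates to false; next acc becomes -3; next final value 15. Both give 15.
Every one of the 100 inputs gives matching results.
verdict: equivalent


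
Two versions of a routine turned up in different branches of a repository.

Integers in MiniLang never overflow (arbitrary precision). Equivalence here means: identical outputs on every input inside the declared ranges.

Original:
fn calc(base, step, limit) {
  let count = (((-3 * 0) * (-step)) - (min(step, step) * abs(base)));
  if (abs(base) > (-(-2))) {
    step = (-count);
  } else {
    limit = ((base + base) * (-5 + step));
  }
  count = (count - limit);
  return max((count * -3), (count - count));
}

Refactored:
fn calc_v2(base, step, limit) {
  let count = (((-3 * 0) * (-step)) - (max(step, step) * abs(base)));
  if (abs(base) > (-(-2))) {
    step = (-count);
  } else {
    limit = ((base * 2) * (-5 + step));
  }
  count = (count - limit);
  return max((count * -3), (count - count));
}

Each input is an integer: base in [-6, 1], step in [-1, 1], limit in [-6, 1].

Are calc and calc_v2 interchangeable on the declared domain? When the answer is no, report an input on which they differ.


Although `min(step, step)` became `max(step, step)`, no input in the stated domain can expose it.
Tracing base=-1, step=-1, limit=-5: calc: count = 1; (abs(base) > (-(-2))) -> false; limit = 12; count = -11; return 33 | calc_v2: count = 1; (abs(base) > (-(-2))) -> false; limit = 12; count = -11; return 33 — matching result 33.
An exhaustive pass over the 192 declared inputs shows identical outputs.
verdict: equivalent


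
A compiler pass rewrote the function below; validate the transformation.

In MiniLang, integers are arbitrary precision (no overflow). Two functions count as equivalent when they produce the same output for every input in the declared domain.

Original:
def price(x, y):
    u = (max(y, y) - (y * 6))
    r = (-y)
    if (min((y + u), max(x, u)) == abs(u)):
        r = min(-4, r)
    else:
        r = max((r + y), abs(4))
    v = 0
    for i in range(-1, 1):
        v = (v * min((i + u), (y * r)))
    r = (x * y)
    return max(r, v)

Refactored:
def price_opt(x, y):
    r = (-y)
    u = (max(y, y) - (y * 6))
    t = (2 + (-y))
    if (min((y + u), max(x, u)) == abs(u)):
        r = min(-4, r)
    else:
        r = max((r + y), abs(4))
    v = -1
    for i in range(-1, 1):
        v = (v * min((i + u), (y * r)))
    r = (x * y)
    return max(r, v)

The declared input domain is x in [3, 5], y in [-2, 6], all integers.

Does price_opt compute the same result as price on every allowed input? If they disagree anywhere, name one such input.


Run the pair on x=3, y=-2.
price: u=10, then r=2, then (min((y + u), max(x, u)) == abs(u)) is false, then r=4, then v=0, then (i=-1), then v=0, then (i=0), then v=0, then r=-6, then returns 0
price_opt: r=2, then u=10, then t=4, then (min((y + u), max(x, u)) == abs(u)) is false, then r=4, then v=-1, then (i=-1), then v=8, then (i=0), then v=-64, then r=-6, then returns -6
0 != -6, so the rewrite changes behavior.
verdict: not equivalent; witness: x=3, y=-2


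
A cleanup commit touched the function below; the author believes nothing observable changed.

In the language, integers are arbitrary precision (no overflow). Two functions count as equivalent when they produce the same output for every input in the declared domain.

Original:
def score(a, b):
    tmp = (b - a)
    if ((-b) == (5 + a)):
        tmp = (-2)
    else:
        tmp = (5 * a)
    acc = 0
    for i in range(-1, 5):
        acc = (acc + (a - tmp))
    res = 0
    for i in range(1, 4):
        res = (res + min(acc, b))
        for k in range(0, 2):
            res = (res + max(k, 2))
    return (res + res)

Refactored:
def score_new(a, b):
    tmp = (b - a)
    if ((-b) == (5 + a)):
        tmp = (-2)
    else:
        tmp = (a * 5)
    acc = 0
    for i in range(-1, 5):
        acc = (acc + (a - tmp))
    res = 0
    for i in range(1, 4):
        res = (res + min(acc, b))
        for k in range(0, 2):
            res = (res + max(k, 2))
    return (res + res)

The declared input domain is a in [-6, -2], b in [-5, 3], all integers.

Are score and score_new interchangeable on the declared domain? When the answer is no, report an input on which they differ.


Side by side, the visible changes include: same computation, different form.
One worked example (a=-4, b=3) — score: tmp = 7; ((-b) == (5 + a)) -> false; tmp = -20; acc = 0; [i=-1]; acc = 16; [i=0]; acc = 32; [i=1]; acc = 48; [i=2]; acc = 64; [i=3]; acc = 80; [i=4]; acc = 96; res = 0; [i=1]; res = 3; [k=0]; res = 5; [k=1]; res = 7; [i=2]; res = 10; [k=0]; res = 12; [k=1]; res = 14; [i=3]; res = 17; [k=0]; res = 19; [k=1]; res = 21; return 42; score_new: tmp = 7; ((-b) == (5 + a)) -> false; tmp = -20; acc = 0; [i=-1]; acc = 16; [i=0]; acc = 32; [i=1]; acc = 48; [i=2]; acc = 64; [i=3]; acc = 80; [i=4]; acc = 96; res = 0; [i=1]; res = 3; [k=0]; res = 5; [k=1]; res = 7; [i=2]; res = 10; [k=0]; res = 12; [k=1]; res = 14; [i=3]; res = 17; [k=0]; res = 19; [k=1]; res = 21; return 42; agreement on 42.
An exhaustive pass over the 45 declared inputs shows identical outputs.
verdict: equivalent


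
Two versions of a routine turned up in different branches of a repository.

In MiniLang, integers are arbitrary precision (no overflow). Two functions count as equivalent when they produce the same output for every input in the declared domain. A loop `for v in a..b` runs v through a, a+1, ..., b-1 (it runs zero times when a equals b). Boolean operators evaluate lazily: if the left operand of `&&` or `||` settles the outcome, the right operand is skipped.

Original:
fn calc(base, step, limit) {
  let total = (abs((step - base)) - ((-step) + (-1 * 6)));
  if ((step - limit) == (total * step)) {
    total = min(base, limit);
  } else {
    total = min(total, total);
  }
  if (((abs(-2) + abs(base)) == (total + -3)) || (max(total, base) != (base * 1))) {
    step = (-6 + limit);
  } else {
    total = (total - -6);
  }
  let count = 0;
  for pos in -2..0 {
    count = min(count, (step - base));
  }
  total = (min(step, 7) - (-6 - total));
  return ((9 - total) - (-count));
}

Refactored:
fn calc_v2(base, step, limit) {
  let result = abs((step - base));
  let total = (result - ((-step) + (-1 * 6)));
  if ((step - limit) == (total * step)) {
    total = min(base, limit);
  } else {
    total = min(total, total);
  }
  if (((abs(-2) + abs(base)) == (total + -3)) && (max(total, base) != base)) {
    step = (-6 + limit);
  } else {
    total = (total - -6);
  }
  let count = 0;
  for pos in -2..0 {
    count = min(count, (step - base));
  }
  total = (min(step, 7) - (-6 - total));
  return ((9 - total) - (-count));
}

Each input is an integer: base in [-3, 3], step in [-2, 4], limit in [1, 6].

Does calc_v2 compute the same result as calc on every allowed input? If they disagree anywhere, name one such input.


Not equivalent: base=-3, step=-2, limit=1 separates them (1 vs -6).
calc: total becomes 5; next ((step - limit) == (total * step)) evaluates to false; next total becomes 5; next (((abs(-2) + abs(base)) == (total + -3)) || (max(total, base) != (base * 1))) evaluates to true; next step becomes -5; next count becomes 0; next at pos=-2:; next count becomes -2; next at pos=-1:; next count becomes -2; next total becomes 6; next final value 1
calc_v2: result becomes 1; next total becomes 5; next ((step - limit) == (total * step)) evaluates to false; next total becomes 5; next (((abs(-2) + abs(base)) == (total + -3)) && (max(total, base) != base)) evaluates to false; next total becomes 11; next count becomes 0; next at pos=-2:; next count becomes 0; next at pos=-1:; next count becomes 0; next total becomes 15; next final value -6
verdict: not equivalent; witness: base=-3, step=-2, limit=1


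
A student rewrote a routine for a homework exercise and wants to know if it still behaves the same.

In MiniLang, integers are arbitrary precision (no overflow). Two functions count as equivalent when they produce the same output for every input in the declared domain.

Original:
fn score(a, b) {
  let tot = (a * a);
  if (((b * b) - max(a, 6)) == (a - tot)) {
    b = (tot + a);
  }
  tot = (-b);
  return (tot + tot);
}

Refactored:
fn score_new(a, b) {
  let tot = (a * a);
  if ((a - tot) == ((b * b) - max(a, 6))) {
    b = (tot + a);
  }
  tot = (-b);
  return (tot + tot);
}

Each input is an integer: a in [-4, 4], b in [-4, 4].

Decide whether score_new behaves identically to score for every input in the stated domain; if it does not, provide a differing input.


Comparing the listings, the differences include: same computation, different form.
One worked example (a=4, b=-1) — score: tot=16, then (((b * b) - max(a, 6)) == (a - tot)) is false, then tot=1, then returns 2; score_new: tot=16, then ((a - tot) == ((b * b) - max(a, 6))) is false, then tot=1, then returns 2; agreement on 2.
Sweeping the whole domain (81 inputs) finds no disagreement.
verdict: equivalent


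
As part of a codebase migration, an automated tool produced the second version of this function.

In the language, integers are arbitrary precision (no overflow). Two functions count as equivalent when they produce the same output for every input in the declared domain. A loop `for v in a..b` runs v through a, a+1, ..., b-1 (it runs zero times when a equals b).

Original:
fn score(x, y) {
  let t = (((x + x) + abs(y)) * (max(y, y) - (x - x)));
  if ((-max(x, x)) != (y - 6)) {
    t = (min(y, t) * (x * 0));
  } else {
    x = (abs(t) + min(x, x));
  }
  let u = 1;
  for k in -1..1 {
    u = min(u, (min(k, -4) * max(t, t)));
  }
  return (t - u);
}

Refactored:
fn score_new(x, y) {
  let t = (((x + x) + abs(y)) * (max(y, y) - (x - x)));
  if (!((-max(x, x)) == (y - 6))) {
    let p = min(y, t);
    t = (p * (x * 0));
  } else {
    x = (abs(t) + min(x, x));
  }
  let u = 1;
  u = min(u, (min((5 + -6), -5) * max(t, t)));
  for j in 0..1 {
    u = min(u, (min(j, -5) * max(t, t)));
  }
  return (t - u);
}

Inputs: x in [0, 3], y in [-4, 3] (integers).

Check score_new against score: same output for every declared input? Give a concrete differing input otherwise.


Not equivalent: x=3, y=3 separates them (135 vs 162).
score: t := 27 | ((-max(x, x)) != (y - 6)): false | x := 30 | u := 1 | iter k=-1: | u := -108 | iter k=0: | u := -108 | result 135
score_new: t := 27 | (!((-max(x, x)) == (y - 6))): false | x := 30 | u := 1 | u := -135 | iter j=0: | u := -135 | result 162
verdict: not equivalent; witness: x=3, y=3


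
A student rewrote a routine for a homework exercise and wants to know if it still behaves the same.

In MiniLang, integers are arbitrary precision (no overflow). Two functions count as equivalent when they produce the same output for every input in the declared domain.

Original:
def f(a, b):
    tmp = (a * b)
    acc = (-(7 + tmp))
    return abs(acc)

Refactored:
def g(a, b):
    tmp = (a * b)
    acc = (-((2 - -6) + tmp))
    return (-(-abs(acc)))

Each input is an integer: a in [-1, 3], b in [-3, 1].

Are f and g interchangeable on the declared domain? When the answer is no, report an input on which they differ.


Evaluate both at a=-1, b=-3.
f: tmp=3, then acc=-10, then returns 10
g: tmp=3, then acc=-11, then returns 11
10 != 11, so the rewrite changes behavior.
verdict: not equivalent; witness: a=-1, b=-3


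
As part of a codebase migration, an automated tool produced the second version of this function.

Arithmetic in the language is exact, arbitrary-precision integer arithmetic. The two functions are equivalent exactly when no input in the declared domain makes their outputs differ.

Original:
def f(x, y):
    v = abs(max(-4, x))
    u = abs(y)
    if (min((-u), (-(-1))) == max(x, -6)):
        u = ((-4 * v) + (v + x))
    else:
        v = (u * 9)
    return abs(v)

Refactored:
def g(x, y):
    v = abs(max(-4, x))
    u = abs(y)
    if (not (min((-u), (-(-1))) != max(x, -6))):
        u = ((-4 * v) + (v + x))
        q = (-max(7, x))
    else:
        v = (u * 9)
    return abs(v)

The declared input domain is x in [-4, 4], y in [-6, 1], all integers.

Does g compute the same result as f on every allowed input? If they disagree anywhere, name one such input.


The two are interchangeable: comparison usage differs; also local variable names differ; also min/max/abs usage differs; also constant usage differs; also statement counts differ; also boolean connective usage differs, and every declared input agrees.
One worked example (x=-1, y=0) — f: v := 1 | u := 0 | (min((-u), (-(-1))) == max(x, -6)): false | v := 0 | result 0; g: v := 1 | u := 0 | (not (min((-u), (-(-1))) != max(x, -6))): false | v := 0 | result 0; agreement on 0.
An exhaustive pass over the 72 declared inputs shows identical outputs.
verdict: equivalent


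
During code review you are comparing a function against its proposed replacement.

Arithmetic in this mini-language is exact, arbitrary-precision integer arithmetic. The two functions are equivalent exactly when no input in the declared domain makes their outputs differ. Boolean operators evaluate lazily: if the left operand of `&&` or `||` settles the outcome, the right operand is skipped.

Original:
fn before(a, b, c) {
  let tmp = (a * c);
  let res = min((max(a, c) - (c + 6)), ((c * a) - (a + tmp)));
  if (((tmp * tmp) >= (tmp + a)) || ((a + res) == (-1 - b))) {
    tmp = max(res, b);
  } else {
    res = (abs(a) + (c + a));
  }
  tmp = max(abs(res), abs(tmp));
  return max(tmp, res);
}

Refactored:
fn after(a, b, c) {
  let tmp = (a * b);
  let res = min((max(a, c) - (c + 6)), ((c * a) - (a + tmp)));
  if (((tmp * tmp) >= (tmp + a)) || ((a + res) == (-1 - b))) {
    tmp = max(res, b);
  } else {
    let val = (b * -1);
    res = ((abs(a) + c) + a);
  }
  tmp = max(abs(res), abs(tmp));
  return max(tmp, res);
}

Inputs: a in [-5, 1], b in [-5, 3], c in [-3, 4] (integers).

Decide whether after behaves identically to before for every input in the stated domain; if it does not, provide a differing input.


Try a=-5, b=-5, c=-2.
before: tmp=10, then res=-6, then (((tmp * tmp) >= (tmp + a)) || ((a + res) == (-1 - b))) is true, then tmp=-5, then tmp=6, then returns 6
after: tmp=25, then res=-10, then (((tmp * tmp) >= (tmp + a)) || ((a + res) == (-1 - b))) is true, then tmp=-5, then tmp=10, then returns 10
6 and 10 differ, so these are not the same function on this domain.
verdict: not equivalent; witness: a=-5, b=-5, c=-2


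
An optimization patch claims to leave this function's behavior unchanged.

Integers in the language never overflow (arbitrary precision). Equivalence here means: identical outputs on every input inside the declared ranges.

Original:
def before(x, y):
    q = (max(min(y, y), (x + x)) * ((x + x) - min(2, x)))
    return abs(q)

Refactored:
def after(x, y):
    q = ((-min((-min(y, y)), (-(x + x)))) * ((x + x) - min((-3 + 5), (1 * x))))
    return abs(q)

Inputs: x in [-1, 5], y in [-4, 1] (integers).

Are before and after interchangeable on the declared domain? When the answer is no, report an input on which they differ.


Changes here: min/max/abs usage differs, arithmetic usage differs, constant usage differs; the full 42-point sweep finds no disagreement.
verdict: equivalent


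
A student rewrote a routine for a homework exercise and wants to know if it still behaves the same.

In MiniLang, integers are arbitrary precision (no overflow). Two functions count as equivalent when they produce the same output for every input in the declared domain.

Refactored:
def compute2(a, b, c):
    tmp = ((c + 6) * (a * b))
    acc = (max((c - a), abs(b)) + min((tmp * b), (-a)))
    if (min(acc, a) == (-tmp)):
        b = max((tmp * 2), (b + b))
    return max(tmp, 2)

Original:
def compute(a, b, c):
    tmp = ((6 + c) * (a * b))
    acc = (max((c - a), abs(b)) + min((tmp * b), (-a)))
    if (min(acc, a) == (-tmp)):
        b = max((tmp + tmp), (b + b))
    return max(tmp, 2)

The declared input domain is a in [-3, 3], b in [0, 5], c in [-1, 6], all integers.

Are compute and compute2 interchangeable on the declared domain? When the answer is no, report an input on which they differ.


Reading the diff, among the changes: arithmetic usage differs; also constant usage differs.
As a probe, take a=1, b=2, c=1: compute runs tmp becomes 14; next acc becomes 1; next (min(acc, a) == (-tmp)) evaluates to false; next final value 14; compute2 runs tmp becomes 14; next acc becomes 1; next (min(acc, a) == (-tmp)) evaluates to false; next final value 14; both end at 14.
Across all 336 domain points the two functions coincide.
verdict: equivalent


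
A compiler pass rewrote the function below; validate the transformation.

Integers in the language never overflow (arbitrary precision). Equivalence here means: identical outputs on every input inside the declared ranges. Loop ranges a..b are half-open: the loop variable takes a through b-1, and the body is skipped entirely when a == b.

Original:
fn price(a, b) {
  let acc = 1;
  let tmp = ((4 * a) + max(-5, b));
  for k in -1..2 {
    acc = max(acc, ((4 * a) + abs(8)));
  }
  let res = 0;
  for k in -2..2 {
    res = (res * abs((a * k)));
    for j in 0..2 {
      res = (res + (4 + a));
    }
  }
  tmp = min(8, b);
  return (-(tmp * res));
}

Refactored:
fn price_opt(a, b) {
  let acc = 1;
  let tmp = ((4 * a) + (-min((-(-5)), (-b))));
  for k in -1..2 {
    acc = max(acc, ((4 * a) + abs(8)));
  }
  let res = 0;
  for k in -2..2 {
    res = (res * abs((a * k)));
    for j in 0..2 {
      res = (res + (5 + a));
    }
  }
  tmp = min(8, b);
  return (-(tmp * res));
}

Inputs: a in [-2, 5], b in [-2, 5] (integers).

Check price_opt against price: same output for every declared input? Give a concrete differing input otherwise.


On input a=-2, b=-2, price returns 24 while price_opt returns 36.
verdict: not equivalent; witness: a=-2, b=-2


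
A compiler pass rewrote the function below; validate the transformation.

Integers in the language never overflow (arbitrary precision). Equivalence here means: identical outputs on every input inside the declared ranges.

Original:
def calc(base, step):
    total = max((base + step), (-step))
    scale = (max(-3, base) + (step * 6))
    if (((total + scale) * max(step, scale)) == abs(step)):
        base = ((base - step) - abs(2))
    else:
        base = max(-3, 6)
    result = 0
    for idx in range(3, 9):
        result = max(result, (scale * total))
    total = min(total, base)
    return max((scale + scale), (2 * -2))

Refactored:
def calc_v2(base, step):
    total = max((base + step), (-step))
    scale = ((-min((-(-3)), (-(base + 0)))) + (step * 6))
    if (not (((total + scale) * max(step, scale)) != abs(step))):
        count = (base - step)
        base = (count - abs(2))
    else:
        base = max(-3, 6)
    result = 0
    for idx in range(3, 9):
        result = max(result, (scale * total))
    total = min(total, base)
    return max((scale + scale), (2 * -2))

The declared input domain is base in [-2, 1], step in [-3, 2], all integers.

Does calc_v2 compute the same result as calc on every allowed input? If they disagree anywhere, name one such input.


Reading the diff, among the changes: arithmetic usage differs, and statement counts differ, and constant usage differs, and local variable names differ, and min/max/abs usage differs, and boolean connective usage differs, and comparison usage differs.
Spot check at base=0, step=0 — calc: total := 0 | scale := 0 | (((total + scale) * max(step, scale)) == abs(step)): true | base := -2 | result := 0 | iter idx=3: | result := 0 | iter idx=4: | result := 0 | iter idx=5: | result := 0 | iter idx=6: | result := 0 | iter idx=7: | result := 0 | iter idx=8: | result := 0 | total := -2 | result 0. calc_v2: total := 0 | scale := 0 | (not (((total + scale) * max(step, scale)) != abs(step))): true | count := 0 | base := -2 | result := 0 | iter idx=3: | result := 0 | iter idx=4: | result := 0 | iter idx=5: | result := 0 | iter idx=6: | result := 0 | iter idx=7: | result := 0 | iter idx=8: | result := 0 | total := -2 | result 0. Both give 0.
An exhaustive pass over the 24 declared inputs shows identical outputs.
verdict: equivalent


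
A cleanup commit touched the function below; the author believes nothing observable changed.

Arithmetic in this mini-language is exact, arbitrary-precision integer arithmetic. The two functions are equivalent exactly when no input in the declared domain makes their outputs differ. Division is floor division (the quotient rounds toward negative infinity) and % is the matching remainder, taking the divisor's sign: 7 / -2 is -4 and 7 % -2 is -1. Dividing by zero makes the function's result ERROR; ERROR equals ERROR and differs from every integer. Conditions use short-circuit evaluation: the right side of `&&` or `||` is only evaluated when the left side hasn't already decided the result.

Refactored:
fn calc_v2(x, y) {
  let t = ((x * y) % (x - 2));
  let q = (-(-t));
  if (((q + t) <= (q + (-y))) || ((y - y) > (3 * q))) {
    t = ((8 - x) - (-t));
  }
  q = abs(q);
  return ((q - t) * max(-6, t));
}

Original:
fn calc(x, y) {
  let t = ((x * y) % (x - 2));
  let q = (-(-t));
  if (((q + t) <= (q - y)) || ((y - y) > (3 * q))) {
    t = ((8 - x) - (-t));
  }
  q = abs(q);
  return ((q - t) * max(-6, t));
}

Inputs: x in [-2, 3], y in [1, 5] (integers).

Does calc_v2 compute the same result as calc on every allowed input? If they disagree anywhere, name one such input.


The two versions differ — the changes include arithmetic usage differs.
Tracing x=0, y=3: calc: t = 0; q = 0; (((q + t) <= (q - y)) || ((y - y) > (3 * q))) -> false; q = 0; return 0 | calc_v2: t = 0; q = 0; (((q + t) <= (q + (-y))) || ((y - y) > (3 * q))) -> false; q = 0; return 0 — matching result 0.
Sweeping the whole domain (30 inputs) finds no disagreement.
verdict: equivalent


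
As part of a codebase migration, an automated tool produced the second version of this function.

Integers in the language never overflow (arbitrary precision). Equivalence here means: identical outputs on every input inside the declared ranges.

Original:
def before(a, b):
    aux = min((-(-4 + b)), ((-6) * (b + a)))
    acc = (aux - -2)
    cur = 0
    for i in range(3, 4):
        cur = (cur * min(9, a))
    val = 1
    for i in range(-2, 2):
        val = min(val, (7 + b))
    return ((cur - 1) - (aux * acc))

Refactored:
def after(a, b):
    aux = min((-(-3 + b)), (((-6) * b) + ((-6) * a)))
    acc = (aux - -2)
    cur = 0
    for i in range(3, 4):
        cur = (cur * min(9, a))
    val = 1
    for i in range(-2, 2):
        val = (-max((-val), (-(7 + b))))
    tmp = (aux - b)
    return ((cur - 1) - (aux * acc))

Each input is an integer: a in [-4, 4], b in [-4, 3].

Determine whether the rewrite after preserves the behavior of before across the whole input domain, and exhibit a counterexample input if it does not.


Run the pair on a=-4, b=-4.
before: aux = 8; acc = 10; cur = 0; [i=3]; cur = 0; val = 1; [i=-2]; val = 1; [i=-1]; val = 1; [i=0]; val = 1; [i=1]; val = 1; return -81
after: aux = 7; acc = 9; cur = 0; [i=3]; cur = 0; val = 1; [i=-2]; val = 1; [i=-1]; val = 1; [i=0]; val = 1; [i=1]; val = 1; tmp = 11; return -64
-81 != -64, so the rewrite changes behavior.
verdict: not equivalent; witness: a=-4, b=-4


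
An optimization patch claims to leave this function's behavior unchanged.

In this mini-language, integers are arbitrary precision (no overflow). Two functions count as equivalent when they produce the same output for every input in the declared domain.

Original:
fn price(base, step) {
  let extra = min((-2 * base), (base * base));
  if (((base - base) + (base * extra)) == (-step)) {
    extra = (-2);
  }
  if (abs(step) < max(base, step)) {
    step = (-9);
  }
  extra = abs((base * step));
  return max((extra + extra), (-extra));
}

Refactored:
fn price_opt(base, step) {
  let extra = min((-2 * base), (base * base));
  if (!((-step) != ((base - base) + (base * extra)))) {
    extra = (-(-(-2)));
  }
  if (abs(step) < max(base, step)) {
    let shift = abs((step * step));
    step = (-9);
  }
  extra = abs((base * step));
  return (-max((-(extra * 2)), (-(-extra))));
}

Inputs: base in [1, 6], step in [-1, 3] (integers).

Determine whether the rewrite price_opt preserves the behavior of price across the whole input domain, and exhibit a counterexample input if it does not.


Try base=1, step=-1.
price: extra=-2, then (((base - base) + (base * extra)) == (-step)) is false, then (abs(step) < max(base, step)) is false, then extra=1, then returns 2
price_opt: extra=-2, then (!((-step) != ((base - base) + (base * extra)))) is false, then (abs(step) < max(base, step)) is false, then extra=1, then returns -1
2 vs -1 — the two versions disagree here.
verdict: not equivalent; witness: base=1, step=-1


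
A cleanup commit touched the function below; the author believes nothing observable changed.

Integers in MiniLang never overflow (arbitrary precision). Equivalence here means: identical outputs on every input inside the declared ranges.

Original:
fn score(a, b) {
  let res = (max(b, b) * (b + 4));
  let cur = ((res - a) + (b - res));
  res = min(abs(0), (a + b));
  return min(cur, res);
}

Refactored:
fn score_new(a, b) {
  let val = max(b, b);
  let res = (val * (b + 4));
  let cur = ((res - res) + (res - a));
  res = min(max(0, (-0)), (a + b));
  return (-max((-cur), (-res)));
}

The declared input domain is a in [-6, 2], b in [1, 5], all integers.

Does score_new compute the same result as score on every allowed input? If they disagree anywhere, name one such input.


Input a=2, b=1: -1 from score versus 0 from score_new.
verdict: not equivalent; witness: a=2, b=1


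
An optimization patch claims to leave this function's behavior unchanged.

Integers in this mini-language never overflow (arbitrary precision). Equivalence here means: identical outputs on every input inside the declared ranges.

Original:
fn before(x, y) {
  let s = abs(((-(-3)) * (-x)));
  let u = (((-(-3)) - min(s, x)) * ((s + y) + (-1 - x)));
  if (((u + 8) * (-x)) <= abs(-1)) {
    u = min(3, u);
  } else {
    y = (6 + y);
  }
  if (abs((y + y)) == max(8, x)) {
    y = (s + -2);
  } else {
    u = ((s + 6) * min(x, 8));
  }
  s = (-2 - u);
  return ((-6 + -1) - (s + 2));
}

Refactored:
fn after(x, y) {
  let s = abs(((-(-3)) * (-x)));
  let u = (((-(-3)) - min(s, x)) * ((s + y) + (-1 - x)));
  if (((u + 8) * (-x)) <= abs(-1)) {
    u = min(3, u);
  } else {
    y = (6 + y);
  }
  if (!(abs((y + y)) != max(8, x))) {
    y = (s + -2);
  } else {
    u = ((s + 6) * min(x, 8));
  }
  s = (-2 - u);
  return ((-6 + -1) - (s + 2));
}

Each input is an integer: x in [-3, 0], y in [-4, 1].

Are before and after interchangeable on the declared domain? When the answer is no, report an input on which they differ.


Changes here: boolean connective usage differs; and comparison usage differs; the full 24-point sweep finds no disagreement.
verdict: equivalent


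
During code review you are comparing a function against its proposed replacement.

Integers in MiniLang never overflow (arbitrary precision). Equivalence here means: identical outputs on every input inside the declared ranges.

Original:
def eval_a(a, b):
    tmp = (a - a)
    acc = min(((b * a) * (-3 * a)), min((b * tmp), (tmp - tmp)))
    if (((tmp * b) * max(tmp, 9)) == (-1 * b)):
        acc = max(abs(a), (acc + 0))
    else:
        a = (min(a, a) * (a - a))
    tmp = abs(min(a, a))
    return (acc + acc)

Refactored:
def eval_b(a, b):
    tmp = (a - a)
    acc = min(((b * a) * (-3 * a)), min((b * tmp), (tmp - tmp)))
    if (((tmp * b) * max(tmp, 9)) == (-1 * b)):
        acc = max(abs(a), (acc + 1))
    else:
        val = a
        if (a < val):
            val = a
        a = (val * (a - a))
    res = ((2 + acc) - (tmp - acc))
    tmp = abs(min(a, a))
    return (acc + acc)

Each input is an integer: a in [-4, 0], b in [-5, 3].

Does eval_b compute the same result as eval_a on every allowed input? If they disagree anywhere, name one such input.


Run the pair on a=0, b=0.
eval_a: tmp=0, then acc=0, then (((tmp * b) * max(tmp, 9)) == (-1 * b)) is true, then acc=0, then tmp=0, then returns 0
eval_b: tmp=0, then acc=0, then (((tmp * b) * max(tmp, 9)) == (-1 * b)) is true, then acc=1, then res=4, then tmp=0, then returns 2
0 against 2: the behavior changed.
verdict: not equivalent; witness: a=0, b=0


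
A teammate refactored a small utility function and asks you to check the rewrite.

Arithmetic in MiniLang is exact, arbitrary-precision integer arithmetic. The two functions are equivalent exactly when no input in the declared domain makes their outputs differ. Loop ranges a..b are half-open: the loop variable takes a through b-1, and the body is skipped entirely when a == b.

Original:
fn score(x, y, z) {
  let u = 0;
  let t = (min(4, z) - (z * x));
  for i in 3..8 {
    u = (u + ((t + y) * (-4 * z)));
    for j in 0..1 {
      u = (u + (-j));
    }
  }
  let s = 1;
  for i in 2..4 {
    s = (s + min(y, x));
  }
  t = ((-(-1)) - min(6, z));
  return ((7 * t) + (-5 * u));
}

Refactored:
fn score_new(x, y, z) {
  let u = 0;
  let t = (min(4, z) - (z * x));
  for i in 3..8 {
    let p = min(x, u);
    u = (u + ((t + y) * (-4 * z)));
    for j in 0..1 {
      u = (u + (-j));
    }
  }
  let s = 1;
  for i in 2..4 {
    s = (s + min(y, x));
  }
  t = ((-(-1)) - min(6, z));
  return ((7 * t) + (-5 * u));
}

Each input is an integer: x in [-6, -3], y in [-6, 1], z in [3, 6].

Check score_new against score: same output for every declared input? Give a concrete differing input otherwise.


The two versions differ — the changes include local variable names differ, and statement counts differ, and min/max/abs usage differs.
Tracing x=-5, y=-1, z=4: score: u becomes 0; next t becomes 24; next at i=3:; next u becomes -368; next at j=0:; next u becomes -368; next at i=4:; next u becomes -736; next at j=0:; next u becomes -736; next at i=5:; next u becomes -1104; next at j=0:; next u becomes -1104; next at i=6:; next u becomes -1472; next at j=0:; next u becomes -1472; next at i=7:; next u becomes -1840; next at j=0:; next u becomes -1840; next s becomes 1; next at i=2:; next s becomes -4; next at i=3:; next s becomes -9; next t becomes -3; next final value 9179 | score_new: u becomes 0; next t becomes 24; next at i=3:; next p becomes -5; next u becomes -368; next at j=0:; next u becomes -368; next at i=4:; next p becomes -368; next u becomes -736; next at j=0:; next u becomes -736; next at i=5:; next p becomes -736; next u becomes -1104; next at j=0:; next u becomes -1104; next at i=6:; next p becomes -1104; next u becomes -1472; next at j=0:; next u becomes -1472; next at i=7:; next p becomes -1472; next u becomes -1840; next at j=0:; next u becomes -1840; next s becomes 1; next at i=2:; next s becomes -4; next at i=3:; next s becomes -9; next t becomes -3; next final value 9179 — matching result 9179.
An exhaustive pass over the 128 declared inputs shows identical outputs.
verdict: equivalent


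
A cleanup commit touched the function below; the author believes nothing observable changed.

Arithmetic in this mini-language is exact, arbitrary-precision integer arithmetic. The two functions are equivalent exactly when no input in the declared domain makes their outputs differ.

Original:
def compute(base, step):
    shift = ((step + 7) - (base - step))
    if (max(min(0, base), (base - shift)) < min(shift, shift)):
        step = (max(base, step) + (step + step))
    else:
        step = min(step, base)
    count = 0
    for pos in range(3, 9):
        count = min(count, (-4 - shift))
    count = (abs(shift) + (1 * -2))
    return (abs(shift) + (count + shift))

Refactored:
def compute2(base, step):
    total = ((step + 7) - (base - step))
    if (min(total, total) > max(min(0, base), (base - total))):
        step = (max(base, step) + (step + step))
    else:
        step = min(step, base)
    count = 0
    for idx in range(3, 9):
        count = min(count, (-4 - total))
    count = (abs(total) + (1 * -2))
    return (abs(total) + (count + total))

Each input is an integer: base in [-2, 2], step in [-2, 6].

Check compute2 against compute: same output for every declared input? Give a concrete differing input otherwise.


Equivalent — the differences include local variable names differ, comparison usage differs, yet no declared input distinguishes the two.
Tracing base=2, step=-1: compute: shift becomes 3; next (max(min(0, base), (base - shift)) < min(shift, shift)) evaluates to true; next step becomes 0; next count becomes 0; next at pos=3:; next count becomes -7; next at pos=4:; next count becomes -7; next at pos=5:; next count becomes -7; next at pos=6:; next count becomes -7; next at pos=7:; next count becomes -7; next at pos=8:; next count becomes -7; next count becomes 1; next final value 7 | compute2: total becomes 3; next (min(total, total) > max(min(0, base), (base - total))) evaluates to true; next step becomes 0; next count becomes 0; next at idx=3:; next count becomes -7; next at idx=4:; next count becomes -7; next at idx=5:; next count becomes -7; next at idx=6:; next count becomes -7; next at idx=7:; next count becomes -7; next at idx=8:; next count becomes -7; next count becomes 1; next final value 7 — matching result 7.
Across all 45 domain points the two functions coincide.
verdict: equivalent


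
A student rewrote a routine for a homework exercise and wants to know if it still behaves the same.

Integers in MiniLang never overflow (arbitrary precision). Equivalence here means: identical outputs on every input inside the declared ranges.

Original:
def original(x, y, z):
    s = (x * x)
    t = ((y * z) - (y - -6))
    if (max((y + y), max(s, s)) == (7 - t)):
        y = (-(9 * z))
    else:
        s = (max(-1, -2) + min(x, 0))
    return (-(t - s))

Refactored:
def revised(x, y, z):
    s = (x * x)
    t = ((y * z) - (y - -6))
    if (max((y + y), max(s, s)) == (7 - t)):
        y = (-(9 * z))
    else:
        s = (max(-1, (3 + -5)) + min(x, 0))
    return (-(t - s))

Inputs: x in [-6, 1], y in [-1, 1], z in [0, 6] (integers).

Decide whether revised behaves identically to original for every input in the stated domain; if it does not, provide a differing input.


This is a faithful refactor — arithmetic usage differs, and constant usage differs, but the computed results match everywhere.
One worked example (x=0, y=-1, z=2) — original: s = 0; t = -7; (max((y + y), max(s, s)) == (7 - t)) -> false; s = -1; return 6; revised: s = 0; t = -7; (max((y + y), max(s, s)) == (7 - t)) -> false; s = -1; return 6; agreement on 6.
Every one of the 168 inputs gives matching results.
verdict: equivalent


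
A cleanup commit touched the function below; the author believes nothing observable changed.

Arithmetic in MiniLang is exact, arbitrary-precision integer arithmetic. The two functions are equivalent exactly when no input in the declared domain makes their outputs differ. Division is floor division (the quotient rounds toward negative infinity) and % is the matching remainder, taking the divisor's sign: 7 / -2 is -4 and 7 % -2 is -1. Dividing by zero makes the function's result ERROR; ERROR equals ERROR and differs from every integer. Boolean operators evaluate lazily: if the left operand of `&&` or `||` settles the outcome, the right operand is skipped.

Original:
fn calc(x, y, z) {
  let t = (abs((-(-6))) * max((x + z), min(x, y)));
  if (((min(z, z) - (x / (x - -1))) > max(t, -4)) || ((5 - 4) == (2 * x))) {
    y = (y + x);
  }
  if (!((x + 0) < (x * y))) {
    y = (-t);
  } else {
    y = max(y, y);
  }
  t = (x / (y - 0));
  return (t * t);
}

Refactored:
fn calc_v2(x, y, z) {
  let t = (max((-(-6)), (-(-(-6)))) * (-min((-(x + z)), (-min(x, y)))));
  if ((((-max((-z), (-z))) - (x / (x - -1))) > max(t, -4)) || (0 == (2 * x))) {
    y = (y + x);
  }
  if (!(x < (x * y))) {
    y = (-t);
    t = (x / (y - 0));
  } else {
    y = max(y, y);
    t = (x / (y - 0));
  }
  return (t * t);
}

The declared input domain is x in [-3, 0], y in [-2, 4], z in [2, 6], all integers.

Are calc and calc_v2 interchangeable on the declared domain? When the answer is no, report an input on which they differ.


One difference looks behavioral, but it never changes the outcome for any declared input; all 140 inputs agree.
verdict: equivalent


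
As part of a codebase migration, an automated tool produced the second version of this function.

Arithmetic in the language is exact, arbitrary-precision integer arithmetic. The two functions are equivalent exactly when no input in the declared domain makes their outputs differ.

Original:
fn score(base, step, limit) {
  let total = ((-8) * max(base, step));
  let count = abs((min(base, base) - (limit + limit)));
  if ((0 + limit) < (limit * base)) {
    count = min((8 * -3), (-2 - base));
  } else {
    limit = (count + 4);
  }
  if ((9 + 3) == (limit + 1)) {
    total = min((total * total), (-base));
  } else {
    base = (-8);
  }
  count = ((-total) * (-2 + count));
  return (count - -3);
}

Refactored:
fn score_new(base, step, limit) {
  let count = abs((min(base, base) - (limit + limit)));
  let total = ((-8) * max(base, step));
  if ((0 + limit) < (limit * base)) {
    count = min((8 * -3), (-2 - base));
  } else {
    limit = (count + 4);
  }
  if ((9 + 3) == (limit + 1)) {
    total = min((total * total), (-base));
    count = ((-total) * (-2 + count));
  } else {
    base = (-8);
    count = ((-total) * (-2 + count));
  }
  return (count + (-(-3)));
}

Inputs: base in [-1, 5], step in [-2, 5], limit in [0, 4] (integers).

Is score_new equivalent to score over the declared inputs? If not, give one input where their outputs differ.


Equivalent — the differences include constant usage differs; arithmetic usage differs; statement counts differ, yet no declared input distinguishes the two.
Spot check at base=5, step=-2, limit=2 — score: total = -40; count = 1; ((0 + limit) < (limit * base)) -> true; count = -24; ((9 + 3) == (limit + 1)) -> false; base = -8; count = -1040; return -1037. score_new: count = 1; total = -40; ((0 + limit) < (limit * base)) -> true; count = -24; ((9 + 3) == (limit + 1)) -> false; base = -8; count = -1040; return -1037. Both give -1037.
Every one of the 280 inputs gives matching results.
verdict: equivalent
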